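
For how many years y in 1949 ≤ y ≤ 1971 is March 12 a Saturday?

4

Day of week of March 12 in each year:
1949: Sat ✓, 1950: Sun, 1951: Mon, 1952: Wed, 1953: Thu, 1954: Fri, 1955: Sat ✓, 1956: Mon, 1957: Tue, 1958: Wed, 1959: Thu, 1960: Sat ✓, 1961: Sun, 1962: Mon, 1963: Tue, 1964: Thu, 1965: Fri, 1966: Sat ✓, 1967: Sun, 1968: Tue, 1969: Wed, 1970: Thu, 1971: Fri
Saturdays: 1949, 1955, 1960, 1966.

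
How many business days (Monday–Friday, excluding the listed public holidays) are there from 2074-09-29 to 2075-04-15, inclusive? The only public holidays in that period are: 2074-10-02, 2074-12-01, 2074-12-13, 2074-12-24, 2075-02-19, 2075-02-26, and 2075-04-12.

135

2074-09-29 is a Saturday.
The range spans 199 days (inclusive of both endpoints).
199 = 7 × 28 + 3, so there are 28 full weeks plus 3 extra days.
Each full week contributes 5 weekdays (Mon–Fri): 28 × 5 = 140.
The 3 extra days are Sat, Sun, Mon — 1 of them qualifies.
Total: 140 + 1 = 141.
Holidays: 2074-10-02 (Tue); 2074-12-01 (Sat); 2074-12-13 (Thu); 2074-12-24 (Mon); 2075-02-19 (Tue); 2075-02-26 (Tue); 2075-04-12 (Fri).
6 of the 7 holidays fall on weekdays; the rest are weekends and were already excluded.
Business days: 141 − 6 = 135.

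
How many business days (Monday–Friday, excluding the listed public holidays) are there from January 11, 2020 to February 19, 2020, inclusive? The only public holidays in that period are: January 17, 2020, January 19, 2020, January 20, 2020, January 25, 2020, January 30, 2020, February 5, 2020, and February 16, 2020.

24 business days

January 11, 2020 is a Saturday.
That's 40 days from start to end, counting both.
40 = 7 × 5 + 5, so there are 5 full weeks plus 5 extra days.
Each full week contributes 5 weekdays (Mon–Fri): 5 × 5 = 25.
The 5 extra days are Saturday, Sunday, Monday, Tuesday, Wednesday — 3 of them qualify.
Total: 25 + 3 = 28.
Holidays: January 17, 2020 (Fri); January 19, 2020 (Sun); January 20, 2020 (Mon); January 25, 2020 (Sat); January 30, 2020 (Thu); February 5, 2020 (Wed); February 16, 2020 (Sun).
4 of the 7 holidays fall on weekdays; the rest are weekends and were already excluded.
Business days: 28 − 4 = 24.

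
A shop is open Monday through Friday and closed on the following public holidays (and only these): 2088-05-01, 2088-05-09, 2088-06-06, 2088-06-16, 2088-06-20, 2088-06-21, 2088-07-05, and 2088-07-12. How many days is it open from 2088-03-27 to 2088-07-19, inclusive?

77

2088-03-27 is a Saturday.
From 2088-03-27 to 2088-07-19 is 115 days inclusive.
115 = 7 × 16 + 3, so there are 16 full weeks plus 3 extra days.
Each full week contributes 5 weekdays (Mon–Fri): 16 × 5 = 80.
The 3 extra days are Saturday, Sunday, Monday — 1 of them qualifies.
Total: 80 + 1 = 81.
Holidays: 2088-05-01 (Sat); 2088-05-09 (Sun); 2088-06-06 (Sun); 2088-06-16 (Wed); 2088-06-20 (Sun); 2088-06-21 (Mon); 2088-07-05 (Mon); 2088-07-12 (Mon).
4 of the 8 holidays fall on weekdays; the rest are weekends and were already excluded.
Business days: 81 − 4 = 77.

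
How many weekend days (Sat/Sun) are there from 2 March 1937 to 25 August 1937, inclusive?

50

2 March 1937 is a Tuesday.
From 2 March 1937 to 25 August 1937 is 177 days inclusive.
177 = 7 × 25 + 2, so there are 25 full weeks plus 2 extra days.
Each full week contributes 2 weekend days (Sat, Sun): 25 × 2 = 50.
The 2 extra days are Tuesday, Wednesday — none qualify.
Total: 50 + 0 = 50.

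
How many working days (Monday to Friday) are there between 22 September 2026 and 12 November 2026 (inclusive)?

22 September 2026 is a Tuesday.
From 22 September 2026 to 12 November 2026 is 52 days inclusive.
52 = 7 × 7 + 3, so there are 7 full weeks plus 3 extra days.
Each full week contributes 5 weekdays (Mon–Fri): 7 × 5 = 35.
The 3 extra days are Tue, Wed, Thu — 3 of them qualify.
Total: 35 + 3 = 38.

38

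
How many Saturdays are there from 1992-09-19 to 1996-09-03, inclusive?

207

1992-09-19 is a Saturday.
The range spans 1446 days (inclusive of both endpoints).
1446 = 7 × 206 + 4, so there are 206 full weeks plus 4 extra days.
Each full week contributes one Saturday: 206 so far.
The 4 extra days are Sat, Sun, Mon, Tue — 1 of them qualifies.
Total: 206 + 1 = 207.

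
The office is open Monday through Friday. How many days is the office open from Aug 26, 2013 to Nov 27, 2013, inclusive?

Aug 26, 2013 is a Monday.
From Aug 26, 2013 to Nov 27, 2013 is 94 days inclusive.
94 = 7 × 13 + 3, so there are 13 full weeks plus 3 extra days.
Each full week contributes 5 weekdays (Mon–Fri): 13 × 5 = 65.
The 3 extra days are Monday, Tuesday, Wednesday — 3 of them qualify.
Total: 65 + 3 = 68.

68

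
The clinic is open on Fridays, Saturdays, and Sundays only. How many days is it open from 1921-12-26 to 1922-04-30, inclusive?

54

1921-12-26 is a Monday.
From 1921-12-26 to 1922-04-30 is 126 days inclusive.
126 = 7 × 18, so the span is exactly 18 full weeks.
Each full week contributes 3 days from the set (Fri, Sat, Sun): 18 × 3 = 54.
Total: 54.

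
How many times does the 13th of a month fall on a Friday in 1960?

The 13th falls on a Friday when the month's 13th has weekday Fri.
Jan 13 is Wed; Feb 13 is Sat; Mar 13 is Sun; Apr 13 is Wed; May 13 is Fri ✓; Jun 13 is Mon; Jul 13 is Wed; Aug 13 is Sat; Sep 13 is Tue; Oct 13 is Thu; Nov 13 is Sun; Dec 13 is Tue.
Friday the 13ths: May.

1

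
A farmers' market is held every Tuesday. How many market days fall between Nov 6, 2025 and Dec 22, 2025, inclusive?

Nov 6, 2025 is a Thursday.
That's 47 days from start to end, counting both.
47 = 7 × 6 + 5, so there are 6 full weeks plus 5 extra days.
Each full week contributes one Tuesday: 6 so far.
The 5 extra days are Thu, Fri, Sat, Sun, Mon — none qualify.
Total: 6 + 0 = 6.

6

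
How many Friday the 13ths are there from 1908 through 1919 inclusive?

19

Friday-the-13ths by year:
1908: Mar, Nov
1909: Aug
1910: May
1911: Jan, Oct
1912: Sep, Dec
1913: Jun
1914: Feb, Mar, Nov
1915: Aug
1916: Oct
1917: Apr, Jul
1918: Sep, Dec
1919: Jun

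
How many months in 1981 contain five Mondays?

A month has five Mondays exactly when Monday falls within its first (length − 28) days.
Jan: 31 days, starts Thu → 5 of Thu, Fri, Sat
Feb: 28 days, starts Sun → 5 of (none)
Mar: 31 days, starts Sun → 5 of Sun, Mon, Tue ✓
Apr: 30 days, starts Wed → 5 of Wed, Thu
May: 31 days, starts Fri → 5 of Fri, Sat, Sun
Jun: 30 days, starts Mon → 5 of Mon, Tue ✓
Jul: 31 days, starts Wed → 5 of Wed, Thu, Fri
Aug: 31 days, starts Sat → 5 of Sat, Sun, Mon ✓
Sep: 30 days, starts Tue → 5 of Tue, Wed
Oct: 31 days, starts Thu → 5 of Thu, Fri, Sat
Nov: 30 days, starts Sun → 5 of Sun, Mon ✓
Dec: 31 days, starts Tue → 5 of Tue, Wed, Thu
Months with five Mondays: Mar, Jun, Aug, Nov.

4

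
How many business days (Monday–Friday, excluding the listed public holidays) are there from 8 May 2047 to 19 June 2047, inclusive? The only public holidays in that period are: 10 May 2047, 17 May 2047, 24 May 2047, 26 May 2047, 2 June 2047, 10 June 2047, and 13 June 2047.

26 business days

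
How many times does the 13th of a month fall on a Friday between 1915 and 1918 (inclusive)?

6

Friday-the-13ths by year:
1915: Aug
1916: Oct
1917: Apr, Jul
1918: Sep, Dec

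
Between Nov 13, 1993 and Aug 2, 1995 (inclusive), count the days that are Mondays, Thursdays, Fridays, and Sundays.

Nov 13, 1993 is a Saturday.
The range spans 628 days (inclusive of both endpoints).
628 = 7 × 89 + 5, so there are 89 full weeks plus 5 extra days.
Each full week contributes 4 days from the set (Mon, Thu, Fri, Sun): 89 × 4 = 356.
The 5 extra days are Saturday, Sunday, Monday, Tuesday, Wednesday — 2 of them qualify.
Total: 356 + 2 = 358.

358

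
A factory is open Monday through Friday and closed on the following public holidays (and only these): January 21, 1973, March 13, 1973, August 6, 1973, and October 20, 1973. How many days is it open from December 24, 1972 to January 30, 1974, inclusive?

December 24, 1972 is a Sunday.
The range spans 403 days (inclusive of both endpoints).
403 = 7 × 57 + 4, so there are 57 full weeks plus 4 extra days.
Each full week contributes 5 weekdays (Mon–Fri): 57 × 5 = 285.
The 4 extra days are Sun, Mon, Tue, Wed — 3 of them qualify.
Total: 285 + 3 = 288.
Holidays: January 21, 1973 (Sun); March 13, 1973 (Tue); August 6, 1973 (Mon); October 20, 1973 (Sat).
2 of the 4 holidays fall on weekdays; the rest are weekends and were already excluded.
Business days: 288 − 2 = 286.

286 business days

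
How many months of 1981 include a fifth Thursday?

A month has five Thursdays exactly when Thursday falls within its first (length − 28) days.
Jan: 31 days, starts Thu → 5 of Thu, Fri, Sat ✓
Feb: 28 days, starts Sun → 5 of (none)
Mar: 31 days, starts Sun → 5 of Sun, Mon, Tue
Apr: 30 days, starts Wed → 5 of Wed, Thu ✓
May: 31 days, starts Fri → 5 of Fri, Sat, Sun
Jun: 30 days, starts Mon → 5 of Mon, Tue
Jul: 31 days, starts Wed → 5 of Wed, Thu, Fri ✓
Aug: 31 days, starts Sat → 5 of Sat, Sun, Mon
Sep: 30 days, starts Tue → 5 of Tue, Wed
Oct: 31 days, starts Thu → 5 of Thu, Fri, Sat ✓
Nov: 30 days, starts Sun → 5 of Sun, Mon
Dec: 31 days, starts Tue → 5 of Tue, Wed, Thu ✓
Months with five Thursdays: Jan, Apr, Jul, Oct, Dec.

5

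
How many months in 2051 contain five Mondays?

4

A month has five Mondays exactly when Monday falls within its first (length − 28) days.
Jan: 31 days, starts Sun → 5 of Sun, Mon, Tue ✓
Feb: 28 days, starts Wed → 5 of (none)
Mar: 31 days, starts Wed → 5 of Wed, Thu, Fri
Apr: 30 days, starts Sat → 5 of Sat, Sun
May: 31 days, starts Mon → 5 of Mon, Tue, Wed ✓
Jun: 30 days, starts Thu → 5 of Thu, Fri
Jul: 31 days, starts Sat → 5 of Sat, Sun, Mon ✓
Aug: 31 days, starts Tue → 5 of Tue, Wed, Thu
Sep: 30 days, starts Fri → 5 of Fri, Sat
Oct: 31 days, starts Sun → 5 of Sun, Mon, Tue ✓
Nov: 30 days, starts Wed → 5 of Wed, Thu
Dec: 31 days, starts Fri → 5 of Fri, Sat, Sun
Months with five Mondays: Jan, May, Jul, Oct.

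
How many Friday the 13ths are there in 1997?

1

The 13th falls on a Friday when the month's 13th has weekday Fri.
Jan 13 is Mon; Feb 13 is Thu; Mar 13 is Thu; Apr 13 is Sun; May 13 is Tue; Jun 13 is Fri ✓; Jul 13 is Sun; Aug 13 is Wed; Sep 13 is Sat; Oct 13 is Mon; Nov 13 is Thu; Dec 13 is Sat.
Friday the 13ths: Jun.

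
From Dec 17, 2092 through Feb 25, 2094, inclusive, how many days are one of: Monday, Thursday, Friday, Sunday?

249

Dec 17, 2092 is a Wednesday.
From Dec 17, 2092 to Feb 25, 2094 is 436 days inclusive.
436 = 7 × 62 + 2, so there are 62 full weeks plus 2 extra days.
Each full week contributes 4 days from the set (Mon, Thu, Fri, Sun): 62 × 4 = 248.
The 2 extra days are Wed, Thu — 1 of them qualifies.
Total: 248 + 1 = 249.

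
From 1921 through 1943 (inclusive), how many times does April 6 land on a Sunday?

3

Day of week of April 6 in each year:
1921: Wed, 1922: Thu, 1923: Fri, 1924: Sun ✓, 1925: Mon, 1926: Tue, 1927: Wed, 1928: Fri, 1929: Sat, 1930: Sun ✓, 1931: Mon, 1932: Wed, 1933: Thu, 1934: Fri, 1935: Sat, 1936: Mon, 1937: Tue, 1938: Wed, 1939: Thu, 1940: Sat, 1941: Sun ✓, 1942: Mon, 1943: Tue
Sundays: 1924, 1930, 1941.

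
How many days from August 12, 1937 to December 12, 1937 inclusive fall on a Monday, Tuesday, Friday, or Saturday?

August 12, 1937 is a Thursday.
That's 123 days from start to end, counting both.
123 = 7 × 17 + 4, so there are 17 full weeks plus 4 extra days.
Each full week contributes 4 days from the set (Mon, Tue, Fri, Sat): 17 × 4 = 68.
The 4 extra days are Thursday, Friday, Saturday, Sunday — 2 of them qualify.
Total: 68 + 2 = 70.

70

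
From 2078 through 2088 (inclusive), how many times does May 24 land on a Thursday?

Day of week of May 24 in each year:
2078: Tue, 2079: Wed, 2080: Fri, 2081: Sat, 2082: Sun, 2083: Mon, 2084: Wed, 2085: Thu ✓, 2086: Fri, 2087: Sat, 2088: Mon
Thursdays: 2085.

1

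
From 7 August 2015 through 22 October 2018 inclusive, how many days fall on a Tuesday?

167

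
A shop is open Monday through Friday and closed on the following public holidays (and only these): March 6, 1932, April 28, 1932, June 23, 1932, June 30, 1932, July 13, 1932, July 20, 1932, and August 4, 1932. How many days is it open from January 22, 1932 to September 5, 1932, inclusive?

January 22, 1932 is a Friday.
The range spans 228 days (inclusive of both endpoints).
228 = 7 × 32 + 4, so there are 32 full weeks plus 4 extra days.
Each full week contributes 5 weekdays (Mon–Fri): 32 × 5 = 160.
The 4 extra days are Fri, Sat, Sun, Mon — 2 of them qualify.
Total: 160 + 2 = 162.
Holidays: March 6, 1932 (Sun); April 28, 1932 (Thu); June 23, 1932 (Thu); June 30, 1932 (Thu); July 13, 1932 (Wed); July 20, 1932 (Wed); August 4, 1932 (Thu).
6 of the 7 holidays fall on weekdays; the rest are weekends and were already excluded.
Business days: 162 − 6 = 156.

156 working days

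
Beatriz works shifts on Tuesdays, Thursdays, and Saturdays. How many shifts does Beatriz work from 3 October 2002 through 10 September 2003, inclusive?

3 October 2002 is a Thursday.
The range spans 343 days (inclusive of both endpoints).
343 = 7 × 49, so the span is exactly 49 full weeks.
Each full week contributes 3 days from the set (Tue, Thu, Sat): 49 × 3 = 147.
Total: 147.

147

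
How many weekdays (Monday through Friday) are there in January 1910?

21

Jan 1, 1910 is a Saturday.
That's 31 days from start to end, counting both.
31 = 7 × 4 + 3, so there are 4 full weeks plus 3 extra days.
Each full week contributes 5 weekdays (Mon–Fri): 4 × 5 = 20.
The 3 extra days are Sat, Sun, Mon — 1 of them qualifies.
Total: 20 + 1 = 21.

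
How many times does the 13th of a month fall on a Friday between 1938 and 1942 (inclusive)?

9

Friday-the-13ths by year:
1938: May
1939: Jan, Oct
1940: Sep, Dec
1941: Jun
1942: Feb, Mar, Nov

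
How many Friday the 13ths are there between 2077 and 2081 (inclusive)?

7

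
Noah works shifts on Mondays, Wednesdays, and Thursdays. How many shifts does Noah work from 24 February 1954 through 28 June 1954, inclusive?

54

24 February 1954 is a Wednesday.
That's 125 days from start to end, counting both.
125 = 7 × 17 + 6, so there are 17 full weeks plus 6 extra days.
Each full week contributes 3 days from the set (Mon, Wed, Thu): 17 × 3 = 51.
The 6 extra days are Wed, Thu, Fri, Sat, Sun, Mon — 3 of them qualify.
Total: 51 + 3 = 54.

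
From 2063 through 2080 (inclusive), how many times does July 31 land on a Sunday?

3

Day of week of July 31 in each year:
2063: Tue, 2064: Thu, 2065: Fri, 2066: Sat, 2067: Sun ✓, 2068: Tue, 2069: Wed, 2070: Thu, 2071: Fri, 2072: Sun ✓, 2073: Mon, 2074: Tue, 2075: Wed, 2076: Fri, 2077: Sat, 2078: Sun ✓, 2079: Mon, 2080: Wed
Sundays: 2067, 2072, 2078.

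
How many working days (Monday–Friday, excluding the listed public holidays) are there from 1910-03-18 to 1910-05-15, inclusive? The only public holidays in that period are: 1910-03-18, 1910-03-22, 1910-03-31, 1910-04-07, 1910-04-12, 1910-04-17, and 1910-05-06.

35

1910-03-18 is a Friday.
The range spans 59 days (inclusive of both endpoints).
59 = 7 × 8 + 3, so there are 8 full weeks plus 3 extra days.
Each full week contributes 5 weekdays (Mon–Fri): 8 × 5 = 40.
The 3 extra days are Friday, Saturday, Sunday — 1 of them qualifies.
Total: 40 + 1 = 41.
Holidays: 1910-03-18 (Fri); 1910-03-22 (Tue); 1910-03-31 (Thu); 1910-04-07 (Thu); 1910-04-12 (Tue); 1910-04-17 (Sun); 1910-05-06 (Fri).
6 of the 7 holidays fall on weekdays; the rest are weekends and were already excluded.
Business days: 41 − 6 = 35.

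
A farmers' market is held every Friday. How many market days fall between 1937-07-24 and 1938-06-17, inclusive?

1937-07-24 is a Saturday.
From 1937-07-24 to 1938-06-17 is 329 days inclusive.
329 = 7 × 47, so the span is exactly 47 full weeks.
Each full week contributes one Friday: 47 so far.
Total: 47.

47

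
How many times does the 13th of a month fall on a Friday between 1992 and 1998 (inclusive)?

Friday-the-13ths by year:
1992: Mar, Nov
1993: Aug
1994: May
1995: Jan, Oct
1996: Sep, Dec
1997: Jun
1998: Feb, Mar, Nov

12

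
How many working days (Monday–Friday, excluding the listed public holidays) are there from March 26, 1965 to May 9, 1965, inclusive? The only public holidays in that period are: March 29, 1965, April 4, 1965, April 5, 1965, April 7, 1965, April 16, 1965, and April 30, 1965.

26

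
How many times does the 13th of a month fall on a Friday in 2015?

The 13th falls on a Friday when the month's 13th has weekday Fri.
Jan 13 is Tue; Feb 13 is Fri ✓; Mar 13 is Fri ✓; Apr 13 is Mon; May 13 is Wed; Jun 13 is Sat; Jul 13 is Mon; Aug 13 is Thu; Sep 13 is Sun; Oct 13 is Tue; Nov 13 is Fri ✓; Dec 13 is Sun.
Friday the 13ths: Feb, Mar, Nov.

3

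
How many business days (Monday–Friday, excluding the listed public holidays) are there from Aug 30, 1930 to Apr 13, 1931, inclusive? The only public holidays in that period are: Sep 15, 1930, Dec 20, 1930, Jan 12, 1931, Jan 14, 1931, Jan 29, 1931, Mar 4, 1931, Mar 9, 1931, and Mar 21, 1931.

155 business days

Aug 30, 1930 is a Saturday.
From Aug 30, 1930 to Apr 13, 1931 is 227 days inclusive.
227 = 7 × 32 + 3, so there are 32 full weeks plus 3 extra days.
Each full week contributes 5 weekdays (Mon–Fri): 32 × 5 = 160.
The 3 extra days are Saturday, Sunday, Monday — 1 of them qualifies.
Total: 160 + 1 = 161.
Holidays: Sep 15, 1930 (Mon); Dec 20, 1930 (Sat); Jan 12, 1931 (Mon); Jan 14, 1931 (Wed); Jan 29, 1931 (Thu); Mar 4, 1931 (Wed); Mar 9, 1931 (Mon); Mar 21, 1931 (Sat).
6 of the 8 holidays fall on weekdays; the rest are weekends and were already excluded.
Business days: 161 − 6 = 155.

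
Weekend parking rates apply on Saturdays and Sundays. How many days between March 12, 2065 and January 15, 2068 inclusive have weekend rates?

298

March 12, 2065 is a Thursday.
From March 12, 2065 to January 15, 2068 is 1040 days inclusive.
1040 = 7 × 148 + 4, so there are 148 full weeks plus 4 extra days.
Each full week contributes 2 weekend days (Sat, Sun): 148 × 2 = 296.
The 4 extra days are Thursday, Friday, Saturday, Sunday — 2 of them qualify.
Total: 296 + 2 = 298.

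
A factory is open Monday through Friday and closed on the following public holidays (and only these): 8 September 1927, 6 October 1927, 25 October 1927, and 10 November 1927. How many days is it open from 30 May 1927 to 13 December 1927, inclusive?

30 May 1927 is a Monday.
From 30 May 1927 to 13 December 1927 is 198 days inclusive.
198 = 7 × 28 + 2, so there are 28 full weeks plus 2 extra days.
Each full week contributes 5 weekdays (Mon–Fri): 28 × 5 = 140.
The 2 extra days are Mon, Tue — 2 of them qualify.
Total: 140 + 2 = 142.
Holidays: 8 September 1927 (Thu); 6 October 1927 (Thu); 25 October 1927 (Tue); 10 November 1927 (Thu).
All 4 holidays fall on weekdays, so subtract 4.
Business days: 142 − 4 = 138.

138 business days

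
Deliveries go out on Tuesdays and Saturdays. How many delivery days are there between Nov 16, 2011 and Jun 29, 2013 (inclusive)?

Nov 16, 2011 is a Wednesday.
That's 592 days from start to end, counting both.
592 = 7 × 84 + 4, so there are 84 full weeks plus 4 extra days.
Each full week contributes 2 days from the set (Tue, Sat): 84 × 2 = 168.
The 4 extra days are Wed, Thu, Fri, Sat — 1 of them qualifies.
Total: 168 + 1 = 169.

169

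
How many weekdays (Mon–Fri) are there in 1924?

262 weekdays

1 January 1924 is a Tuesday.
That's 366 days from start to end, counting both.
366 = 7 × 52 + 2, so there are 52 full weeks plus 2 extra days.
Each full week contributes 5 weekdays (Mon–Fri): 52 × 5 = 260.
The 2 extra days are Tue, Wed — 2 of them qualify.
Total: 260 + 2 = 262.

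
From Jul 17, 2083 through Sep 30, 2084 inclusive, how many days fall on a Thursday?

Jul 17, 2083 is a Saturday.
The range spans 442 days (inclusive of both endpoints).
442 = 7 × 63 + 1, so there are 63 full weeks plus 1 extra day.
Each full week contributes one Thursday: 63 so far.
The 1 extra day is Saturday — none qualify.
Total: 63 + 0 = 63.

63 Thursdays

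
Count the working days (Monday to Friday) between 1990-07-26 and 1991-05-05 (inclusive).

202

1990-07-26 is a Thursday.
From 1990-07-26 to 1991-05-05 is 284 days inclusive.
284 = 7 × 40 + 4, so there are 40 full weeks plus 4 extra days.
Each full week contributes 5 weekdays (Mon–Fri): 40 × 5 = 200.
The 4 extra days are Thu, Fri, Sat, Sun — 2 of them qualify.
Total: 200 + 2 = 202.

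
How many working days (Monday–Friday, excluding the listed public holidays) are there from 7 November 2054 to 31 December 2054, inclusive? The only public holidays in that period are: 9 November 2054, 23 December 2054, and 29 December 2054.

7 November 2054 is a Saturday.
From 7 November 2054 to 31 December 2054 is 55 days inclusive.
55 = 7 × 7 + 6, so there are 7 full weeks plus 6 extra days.
Each full week contributes 5 weekdays (Mon–Fri): 7 × 5 = 35.
The 6 extra days are Saturday, Sunday, Monday, Tuesday, Wednesday, Thursday — 4 of them qualify.
Total: 35 + 4 = 39.
Holidays: 9 November 2054 (Mon); 23 December 2054 (Wed); 29 December 2054 (Tue).
All 3 holidays fall on weekdays, so subtract 3.
Business days: 39 − 3 = 36.

36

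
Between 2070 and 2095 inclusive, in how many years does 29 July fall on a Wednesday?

Day of week of July 29 in each year:
2070: Tue, 2071: Wed ✓, 2072: Fri, 2073: Sat, 2074: Sun, 2075: Mon, 2076: Wed ✓, 2077: Thu, 2078: Fri, 2079: Sat, 2080: Mon, 2081: Tue, 2082: Wed ✓, 2083: Thu, 2084: Sat, 2085: Sun, 2086: Mon, 2087: Tue, 2088: Thu, 2089: Fri, 2090: Sat, 2091: Sun, 2092: Tue, 2093: Wed ✓, 2094: Thu, 2095: Fri
Wednesdays: 2071, 2076, 2082, 2093.

4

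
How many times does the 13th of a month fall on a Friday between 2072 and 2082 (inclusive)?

Friday-the-13ths by year:
2072: May
2073: Jan, Oct
2074: Apr, Jul
2075: Sep, Dec
2076: Mar, Nov
2077: Aug
2078: May
2079: Jan, Oct
2080: Sep, Dec
2081: Jun
2082: Feb, Mar, Nov

19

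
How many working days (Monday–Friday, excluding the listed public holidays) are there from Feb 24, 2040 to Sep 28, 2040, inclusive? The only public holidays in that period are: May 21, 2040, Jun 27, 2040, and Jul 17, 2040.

153

Feb 24, 2040 is a Friday.
That's 218 days from start to end, counting both.
218 = 7 × 31 + 1, so there are 31 full weeks plus 1 extra day.
Each full week contributes 5 weekdays (Mon–Fri): 31 × 5 = 155.
The 1 extra day is Friday — 1 of them qualifies.
Total: 155 + 1 = 156.
Holidays: May 21, 2040 (Mon); Jun 27, 2040 (Wed); Jul 17, 2040 (Tue).
All 3 holidays fall on weekdays, so subtract 3.
Business days: 156 − 3 = 153.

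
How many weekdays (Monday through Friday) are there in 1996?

262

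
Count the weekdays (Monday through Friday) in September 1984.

20 weekdays

1 September 1984 is a Saturday.
That's 30 days from start to end, counting both.
30 = 7 × 4 + 2, so there are 4 full weeks plus 2 extra days.
Each full week contributes 5 weekdays (Mon–Fri): 4 × 5 = 20.
The 2 extra days are Saturday, Sunday — none qualify.
Total: 20 + 0 = 20.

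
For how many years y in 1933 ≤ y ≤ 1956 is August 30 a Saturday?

3

Day of week of August 30 in each year:
1933: Wed, 1934: Thu, 1935: Fri, 1936: Sun, 1937: Mon, 1938: Tue, 1939: Wed, 1940: Fri, 1941: Sat ✓, 1942: Sun, 1943: Mon, 1944: Wed, 1945: Thu, 1946: Fri, 1947: Sat ✓, 1948: Mon, 1949: Tue, 1950: Wed, 1951: Thu, 1952: Sat ✓, 1953: Sun, 1954: Mon, 1955: Tue, 1956: Thu
Saturdays: 1941, 1947, 1952.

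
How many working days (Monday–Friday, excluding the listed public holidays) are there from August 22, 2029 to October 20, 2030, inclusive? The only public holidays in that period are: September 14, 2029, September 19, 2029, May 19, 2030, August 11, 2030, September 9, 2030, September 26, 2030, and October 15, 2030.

298

August 22, 2029 is a Wednesday.
The range spans 425 days (inclusive of both endpoints).
425 = 7 × 60 + 5, so there are 60 full weeks plus 5 extra days.
Each full week contributes 5 weekdays (Mon–Fri): 60 × 5 = 300.
The 5 extra days are Wed, Thu, Fri, Sat, Sun — 3 of them qualify.
Total: 300 + 3 = 303.
Holidays: September 14, 2029 (Fri); September 19, 2029 (Wed); May 19, 2030 (Sun); August 11, 2030 (Sun); September 9, 2030 (Mon); September 26, 2030 (Thu); October 15, 2030 (Tue).
5 of the 7 holidays fall on weekdays; the rest are weekends and were already excluded.
Business days: 303 − 5 = 298.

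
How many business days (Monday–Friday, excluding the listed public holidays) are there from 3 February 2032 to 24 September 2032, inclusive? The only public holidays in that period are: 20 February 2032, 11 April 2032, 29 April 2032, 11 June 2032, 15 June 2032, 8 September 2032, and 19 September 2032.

3 February 2032 is a Tuesday.
From 3 February 2032 to 24 September 2032 is 235 days inclusive.
235 = 7 × 33 + 4, so there are 33 full weeks plus 4 extra days.
Each full week contributes 5 weekdays (Mon–Fri): 33 × 5 = 165.
The 4 extra days are Tue, Wed, Thu, Fri — 4 of them qualify.
Total: 165 + 4 = 169.
Holidays: 20 February 2032 (Fri); 11 April 2032 (Sun); 29 April 2032 (Thu); 11 June 2032 (Fri); 15 June 2032 (Tue); 8 September 2032 (Wed); 19 September 2032 (Sun).
5 of the 7 holidays fall on weekdays; the rest are weekends and were already excluded.
Business days: 169 − 5 = 164.

164 business days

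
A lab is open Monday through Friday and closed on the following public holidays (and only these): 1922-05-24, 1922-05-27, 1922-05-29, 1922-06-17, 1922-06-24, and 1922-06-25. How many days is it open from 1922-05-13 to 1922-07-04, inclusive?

35

1922-05-13 is a Saturday.
That's 53 days from start to end, counting both.
53 = 7 × 7 + 4, so there are 7 full weeks plus 4 extra days.
Each full week contributes 5 weekdays (Mon–Fri): 7 × 5 = 35.
The 4 extra days are Saturday, Sunday, Monday, Tuesday — 2 of them qualify.
Total: 35 + 2 = 37.
Holidays: 1922-05-24 (Wed); 1922-05-27 (Sat); 1922-05-29 (Mon); 1922-06-17 (Sat); 1922-06-24 (Sat); 1922-06-25 (Sun).
2 of the 6 holidays fall on weekdays; the rest are weekends and were already excluded.
Business days: 37 − 2 = 35.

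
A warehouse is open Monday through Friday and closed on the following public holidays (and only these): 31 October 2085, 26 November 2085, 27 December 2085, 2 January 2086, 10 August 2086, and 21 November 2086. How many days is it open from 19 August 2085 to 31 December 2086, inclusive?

19 August 2085 is a Sunday.
From 19 August 2085 to 31 December 2086 is 500 days inclusive.
500 = 7 × 71 + 3, so there are 71 full weeks plus 3 extra days.
Each full week contributes 5 weekdays (Mon–Fri): 71 × 5 = 355.
The 3 extra days are Sunday, Monday, Tuesday — 2 of them qualify.
Total: 355 + 2 = 357.
Holidays: 31 October 2085 (Wed); 26 November 2085 (Mon); 27 December 2085 (Thu); 2 January 2086 (Wed); 10 August 2086 (Sat); 21 November 2086 (Thu).
5 of the 6 holidays fall on weekdays; the rest are weekends and were already excluded.
Business days: 357 − 5 = 352.

352 business days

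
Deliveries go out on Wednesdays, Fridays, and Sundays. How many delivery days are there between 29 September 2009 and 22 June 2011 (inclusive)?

271

29 September 2009 is a Tuesday.
The range spans 632 days (inclusive of both endpoints).
632 = 7 × 90 + 2, so there are 90 full weeks plus 2 extra days.
Each full week contributes 3 days from the set (Wed, Fri, Sun): 90 × 3 = 270.
The 2 extra days are Tuesday, Wednesday — 1 of them qualifies.
Total: 270 + 1 = 271.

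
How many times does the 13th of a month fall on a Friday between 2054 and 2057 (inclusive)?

7

Friday-the-13ths by year:
2054: Feb, Mar, Nov
2055: Aug
2056: Oct
2057: Apr, Jul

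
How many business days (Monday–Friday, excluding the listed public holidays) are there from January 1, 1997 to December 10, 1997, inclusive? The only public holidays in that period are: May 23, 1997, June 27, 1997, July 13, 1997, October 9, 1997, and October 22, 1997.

January 1, 1997 is a Wednesday.
The range spans 344 days (inclusive of both endpoints).
344 = 7 × 49 + 1, so there are 49 full weeks plus 1 extra day.
Each full week contributes 5 weekdays (Mon–Fri): 49 × 5 = 245.
The 1 extra day is Wednesday — 1 of them qualifies.
Total: 245 + 1 = 246.
Holidays: May 23, 1997 (Fri); June 27, 1997 (Fri); July 13, 1997 (Sun); October 9, 1997 (Thu); October 22, 1997 (Wed).
4 of the 5 holidays fall on weekdays; the rest are weekends and were already excluded.
Business days: 246 − 4 = 242.

242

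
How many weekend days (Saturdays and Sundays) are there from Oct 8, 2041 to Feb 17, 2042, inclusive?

38

Oct 8, 2041 is a Tuesday.
The range spans 133 days (inclusive of both endpoints).
133 = 7 × 19, so the span is exactly 19 full weeks.
Each full week contributes 2 weekend days (Sat, Sun): 19 × 2 = 38.
Total: 38.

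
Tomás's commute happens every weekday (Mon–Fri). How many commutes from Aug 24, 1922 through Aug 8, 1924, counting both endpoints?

Aug 24, 1922 is a Thursday.
That's 716 days from start to end, counting both.
716 = 7 × 102 + 2, so there are 102 full weeks plus 2 extra days.
Each full week contributes 5 weekdays (Mon–Fri): 102 × 5 = 510.
The 2 extra days are Thursday, Friday — 2 of them qualify.
Total: 510 + 2 = 512.

512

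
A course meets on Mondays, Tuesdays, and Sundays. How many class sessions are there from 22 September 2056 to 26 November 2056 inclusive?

28

22 September 2056 is a Friday.
The range spans 66 days (inclusive of both endpoints).
66 = 7 × 9 + 3, so there are 9 full weeks plus 3 extra days.
Each full week contributes 3 days from the set (Mon, Tue, Sun): 9 × 3 = 27.
The 3 extra days are Fri, Sat, Sun — 1 of them qualifies.
Total: 27 + 1 = 28.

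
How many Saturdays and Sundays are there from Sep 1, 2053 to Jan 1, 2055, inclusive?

138

Sep 1, 2053 is a Monday.
From Sep 1, 2053 to Jan 1, 2055 is 488 days inclusive.
488 = 7 × 69 + 5, so there are 69 full weeks plus 5 extra days.
Each full week contributes 2 weekend days (Sat, Sun): 69 × 2 = 138.
The 5 extra days are Monday, Tuesday, Wednesday, Thursday, Friday — none qualify.
Total: 138 + 0 = 138.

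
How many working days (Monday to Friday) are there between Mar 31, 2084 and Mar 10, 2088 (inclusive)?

1029 weekdays

Mar 31, 2084 is a Friday.
From Mar 31, 2084 to Mar 10, 2088 is 1441 days inclusive.
1441 = 7 × 205 + 6, so there are 205 full weeks plus 6 extra days.
Each full week contributes 5 weekdays (Mon–Fri): 205 × 5 = 1025.
The 6 extra days are Fri, Sat, Sun, Mon, Tue, Wed — 4 of them qualify.
Total: 1025 + 4 = 1029.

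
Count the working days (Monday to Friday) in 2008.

262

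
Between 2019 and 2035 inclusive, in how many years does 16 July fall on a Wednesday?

Day of week of July 16 in each year:
2019: Tue, 2020: Thu, 2021: Fri, 2022: Sat, 2023: Sun, 2024: Tue, 2025: Wed ✓, 2026: Thu, 2027: Fri, 2028: Sun, 2029: Mon, 2030: Tue, 2031: Wed ✓, 2032: Fri, 2033: Sat, 2034: Sun, 2035: Mon
Wednesdays: 2025, 2031.

2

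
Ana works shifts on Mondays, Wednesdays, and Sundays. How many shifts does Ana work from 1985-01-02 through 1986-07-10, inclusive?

238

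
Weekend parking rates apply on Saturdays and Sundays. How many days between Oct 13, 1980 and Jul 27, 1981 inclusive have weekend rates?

82

Oct 13, 1980 is a Monday.
From Oct 13, 1980 to Jul 27, 1981 is 288 days inclusive.
288 = 7 × 41 + 1, so there are 41 full weeks plus 1 extra day.
Each full week contributes 2 weekend days (Sat, Sun): 41 × 2 = 82.
The 1 extra day is Monday — none qualify.
Total: 82 + 0 = 82.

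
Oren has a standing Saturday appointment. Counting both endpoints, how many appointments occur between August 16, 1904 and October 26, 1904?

10 Saturdays

August 16, 1904 is a Tuesday.
That's 72 days from start to end, counting both.
72 = 7 × 10 + 2, so there are 10 full weeks plus 2 extra days.
Each full week contributes one Saturday: 10 so far.
The 2 extra days are Tuesday, Wednesday — none qualify.
Total: 10 + 0 = 10.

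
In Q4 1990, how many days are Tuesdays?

October 1, 1990 is a Monday.
The range spans 92 days (inclusive of both endpoints).
92 = 7 × 13 + 1, so there are 13 full weeks plus 1 extra day.
Each full week contributes one Tuesday: 13 so far.
The 1 extra day is Monday — none qualify.
Total: 13 + 0 = 13.

13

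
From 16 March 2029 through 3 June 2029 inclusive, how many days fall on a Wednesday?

16 March 2029 is a Friday.
The range spans 80 days (inclusive of both endpoints).
80 = 7 × 11 + 3, so there are 11 full weeks plus 3 extra days.
Each full week contributes one Wednesday: 11 so far.
The 3 extra days are Friday, Saturday, Sunday — none qualify.
Total: 11 + 0 = 11.

11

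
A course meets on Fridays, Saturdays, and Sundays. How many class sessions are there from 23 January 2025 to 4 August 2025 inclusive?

23 January 2025 is a Thursday.
That's 194 days from start to end, counting both.
194 = 7 × 27 + 5, so there are 27 full weeks plus 5 extra days.
Each full week contributes 3 days from the set (Fri, Sat, Sun): 27 × 3 = 81.
The 5 extra days are Thursday, Friday, Saturday, Sunday, Monday — 3 of them qualify.
Total: 81 + 3 = 84.

84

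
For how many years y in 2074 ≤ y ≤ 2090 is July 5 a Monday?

3

Day of week of July 5 in each year:
2074: Thu, 2075: Fri, 2076: Sun, 2077: Mon ✓, 2078: Tue, 2079: Wed, 2080: Fri, 2081: Sat, 2082: Sun, 2083: Mon ✓, 2084: Wed, 2085: Thu, 2086: Fri, 2087: Sat, 2088: Mon ✓, 2089: Tue, 2090: Wed
Mondays: 2077, 2083, 2088.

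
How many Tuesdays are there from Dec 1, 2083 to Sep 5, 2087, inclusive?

Dec 1, 2083 is a Wednesday.
The range spans 1375 days (inclusive of both endpoints).
1375 = 7 × 196 + 3, so there are 196 full weeks plus 3 extra days.
Each full week contributes one Tuesday: 196 so far.
The 3 extra days are Wednesday, Thursday, Friday — none qualify.
Total: 196 + 0 = 196.

196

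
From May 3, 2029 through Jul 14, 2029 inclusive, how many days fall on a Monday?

10

May 3, 2029 is a Thursday.
From May 3, 2029 to Jul 14, 2029 is 73 days inclusive.
73 = 7 × 10 + 3, so there are 10 full weeks plus 3 extra days.
Each full week contributes one Monday: 10 so far.
The 3 extra days are Thu, Fri, Sat — none qualify.
Total: 10 + 0 = 10.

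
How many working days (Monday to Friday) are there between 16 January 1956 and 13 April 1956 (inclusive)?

65

16 January 1956 is a Monday.
The range spans 89 days (inclusive of both endpoints).
89 = 7 × 12 + 5, so there are 12 full weeks plus 5 extra days.
Each full week contributes 5 weekdays (Mon–Fri): 12 × 5 = 60.
The 5 extra days are Mon, Tue, Wed, Thu, Fri — 5 of them qualify.
Total: 60 + 5 = 65.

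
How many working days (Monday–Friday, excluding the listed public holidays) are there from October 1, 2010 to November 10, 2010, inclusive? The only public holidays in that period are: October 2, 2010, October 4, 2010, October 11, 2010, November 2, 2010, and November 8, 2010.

25

October 1, 2010 is a Friday.
The range spans 41 days (inclusive of both endpoints).
41 = 7 × 5 + 6, so there are 5 full weeks plus 6 extra days.
Each full week contributes 5 weekdays (Mon–Fri): 5 × 5 = 25.
The 6 extra days are Fri, Sat, Sun, Mon, Tue, Wed — 4 of them qualify.
Total: 25 + 4 = 29.
Holidays: October 2, 2010 (Sat); October 4, 2010 (Mon); October 11, 2010 (Mon); November 2, 2010 (Tue); November 8, 2010 (Mon).
4 of the 5 holidays fall on weekdays; the rest are weekends and were already excluded.
Business days: 29 − 4 = 25.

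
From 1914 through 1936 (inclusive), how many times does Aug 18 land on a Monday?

Day of week of August 18 in each year:
1914: Tue, 1915: Wed, 1916: Fri, 1917: Sat, 1918: Sun, 1919: Mon ✓, 1920: Wed, 1921: Thu, 1922: Fri, 1923: Sat, 1924: Mon ✓, 1925: Tue, 1926: Wed, 1927: Thu, 1928: Sat, 1929: Sun, 1930: Mon ✓, 1931: Tue, 1932: Thu, 1933: Fri, 1934: Sat, 1935: Sun, 1936: Tue
Mondays: 1919, 1924, 1930.

3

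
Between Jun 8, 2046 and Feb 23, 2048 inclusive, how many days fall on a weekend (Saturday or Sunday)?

Jun 8, 2046 is a Friday.
That's 626 days from start to end, counting both.
626 = 7 × 89 + 3, so there are 89 full weeks plus 3 extra days.
Each full week contributes 2 weekend days (Sat, Sun): 89 × 2 = 178.
The 3 extra days are Friday, Saturday, Sunday — 2 of them qualify.
Total: 178 + 2 = 180.

180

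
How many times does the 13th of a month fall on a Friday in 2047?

2

The 13th falls on a Friday when the month's 13th has weekday Fri.
Jan 13 is Sun; Feb 13 is Wed; Mar 13 is Wed; Apr 13 is Sat; May 13 is Mon; Jun 13 is Thu; Jul 13 is Sat; Aug 13 is Tue; Sep 13 is Fri ✓; Oct 13 is Sun; Nov 13 is Wed; Dec 13 is Fri ✓.
Friday the 13ths: Sep, Dec.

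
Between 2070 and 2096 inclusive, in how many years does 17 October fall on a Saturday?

Day of week of October 17 in each year:
2070: Fri, 2071: Sat ✓, 2072: Mon, 2073: Tue, 2074: Wed, 2075: Thu, 2076: Sat ✓, 2077: Sun, 2078: Mon, 2079: Tue, 2080: Thu, 2081: Fri, 2082: Sat ✓, 2083: Sun, 2084: Tue, 2085: Wed, 2086: Thu, 2087: Fri, 2088: Sun, 2089: Mon, 2090: Tue, 2091: Wed, 2092: Fri, 2093: Sat ✓, 2094: Sun, 2095: Mon, 2096: Wed
Saturdays: 2071, 2076, 2082, 2093.

4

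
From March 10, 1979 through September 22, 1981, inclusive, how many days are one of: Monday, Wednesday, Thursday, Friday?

March 10, 1979 is a Saturday.
That's 928 days from start to end, counting both.
928 = 7 × 132 + 4, so there are 132 full weeks plus 4 extra days.
Each full week contributes 4 days from the set (Mon, Wed, Thu, Fri): 132 × 4 = 528.
The 4 extra days are Saturday, Sunday, Monday, Tuesday — 1 of them qualifies.
Total: 528 + 1 = 529.

529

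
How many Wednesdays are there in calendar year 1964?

53

January 1, 1964 is a Wednesday.
The range spans 366 days (inclusive of both endpoints).
366 = 7 × 52 + 2, so there are 52 full weeks plus 2 extra days.
Each full week contributes one Wednesday: 52 so far.
The 2 extra days are Wednesday, Thursday — 1 of them qualifies.
Total: 52 + 1 = 53.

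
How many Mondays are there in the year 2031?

Jan 1, 2031 is a Wednesday.
From Jan 1, 2031 to Dec 31, 2031 is 365 days inclusive.
365 = 7 × 52 + 1, so there are 52 full weeks plus 1 extra day.
Each full week contributes one Monday: 52 so far.
The 1 extra day is Wednesday — none qualify.
Total: 52 + 0 = 52.

52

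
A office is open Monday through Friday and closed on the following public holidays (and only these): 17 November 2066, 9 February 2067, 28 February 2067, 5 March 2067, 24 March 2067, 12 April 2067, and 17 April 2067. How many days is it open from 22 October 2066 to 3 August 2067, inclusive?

22 October 2066 is a Friday.
From 22 October 2066 to 3 August 2067 is 286 days inclusive.
286 = 7 × 40 + 6, so there are 40 full weeks plus 6 extra days.
Each full week contributes 5 weekdays (Mon–Fri): 40 × 5 = 200.
The 6 extra days are Fri, Sat, Sun, Mon, Tue, Wed — 4 of them qualify.
Total: 200 + 4 = 204.
Holidays: 17 November 2066 (Wed); 9 February 2067 (Wed); 28 February 2067 (Mon); 5 March 2067 (Sat); 24 March 2067 (Thu); 12 April 2067 (Tue); 17 April 2067 (Sun).
5 of the 7 holidays fall on weekdays; the rest are weekends and were already excluded.
Business days: 204 − 5 = 199.

199 working days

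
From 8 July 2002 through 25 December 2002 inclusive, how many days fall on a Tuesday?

25 Tuesdays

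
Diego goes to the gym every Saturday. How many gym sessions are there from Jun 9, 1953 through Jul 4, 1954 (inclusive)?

Jun 9, 1953 is a Tuesday.
From Jun 9, 1953 to Jul 4, 1954 is 391 days inclusive.
391 = 7 × 55 + 6, so there are 55 full weeks plus 6 extra days.
Each full week contributes one Saturday: 55 so far.
The 6 extra days are Tuesday, Wednesday, Thursday, Friday, Saturday, Sunday — 1 of them qualifies.
Total: 55 + 1 = 56.

56 Saturdays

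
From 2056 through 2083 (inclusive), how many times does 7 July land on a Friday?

4

Day of week of July 7 in each year:
2056: Fri ✓, 2057: Sat, 2058: Sun, 2059: Mon, 2060: Wed, 2061: Thu, 2062: Fri ✓, 2063: Sat, 2064: Mon, 2065: Tue, 2066: Wed, 2067: Thu, 2068: Sat, 2069: Sun, 2070: Mon, 2071: Tue, 2072: Thu, 2073: Fri ✓, 2074: Sat, 2075: Sun, 2076: Tue, 2077: Wed, 2078: Thu, 2079: Fri ✓, 2080: Sun, 2081: Mon, 2082: Tue, 2083: Wed
Fridays: 2056, 2062, 2073, 2079.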